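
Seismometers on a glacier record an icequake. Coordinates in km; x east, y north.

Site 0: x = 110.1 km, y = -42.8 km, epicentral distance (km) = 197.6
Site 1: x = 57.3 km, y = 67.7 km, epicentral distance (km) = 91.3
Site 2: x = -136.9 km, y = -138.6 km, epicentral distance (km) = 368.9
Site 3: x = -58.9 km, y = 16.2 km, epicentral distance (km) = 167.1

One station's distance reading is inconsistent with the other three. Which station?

Solve using three stations at a time. Using Site 0, Site 1, Site 2 (subtract circle equations pairwise → linear system) gives (x, y) ≈ (88.3, 153.6).
Distances from that point to each station vs reported:
  Site 0: calculated 197.6 vs reported 197.6 → residual 0.0 km
  Site 1: calculated 91.3 vs reported 91.3 → residual 0.0 km
  Site 2: calculated 368.9 vs reported 368.9 → residual 0.0 km
  Site 3: calculated 201.4 vs reported 167.1 → residual 34.3 km
Site 0, Site 1, Site 2 are mutually consistent (residuals ≈ 0); Site 3 is off by 34.3 km.

Site 3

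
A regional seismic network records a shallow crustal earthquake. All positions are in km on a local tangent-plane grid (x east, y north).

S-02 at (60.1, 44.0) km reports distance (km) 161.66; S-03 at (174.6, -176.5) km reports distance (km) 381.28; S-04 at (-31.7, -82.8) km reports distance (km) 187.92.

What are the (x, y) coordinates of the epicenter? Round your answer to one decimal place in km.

Circle about each station: (x − 60.1)² + (y − 44.0)² = 161.66²; (x − 174.6)² + (y + 176.5)² = 381.28²; (x + 31.7)² + (y + 82.8)² = 187.92².
Subtracting pairs of circle equations eliminates x²+y² and gives linear equations (the radical axes):
229.0 x − 441.0 y = -63151.08
-183.6 x − 253.6 y = -6867.25
Solving the 2×2 system: x ≈ -93.4, y ≈ 94.7 km.
Check against S-02 (with the unrounded x, y): √((x − 60.1)²+(y − 44.0)²) = 161.66 ≈ 161.66 km. ✓

(-93.4, 94.7)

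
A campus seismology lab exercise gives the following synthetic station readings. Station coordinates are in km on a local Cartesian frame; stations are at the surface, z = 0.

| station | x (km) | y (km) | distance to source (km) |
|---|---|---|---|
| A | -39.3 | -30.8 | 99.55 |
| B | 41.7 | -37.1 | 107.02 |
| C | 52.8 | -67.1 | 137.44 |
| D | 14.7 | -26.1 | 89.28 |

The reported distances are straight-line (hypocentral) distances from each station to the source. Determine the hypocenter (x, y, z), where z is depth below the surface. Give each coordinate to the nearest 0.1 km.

x ≈ -1.5 km, y ≈ 53.8 km, depth ≈ 36.4 km

Each station gives a sphere (x−x_i)² + (y−y_i)² + z² = d_i² (stations at z=0).
Subtracting the A sphere from B and C: z² cancels, leaving linear equations in x and y:
162.0 x − 12.6 y = -920.91
184.2 x − 72.6 y = -4182.43
Solving: x ≈ -1.500, y ≈ 53.804 km (keep extra digits for the depth step; rounded: -1.5, 53.8).
Then from the A sphere: z² = 99.55² − (x + 39.3)² − (y + 30.8)² with x = -1.500, y = 53.804, so z ≈ 36.380 ≈ 36.4 km.
Check against D (with the unrounded solution): distance 89.28 ≈ 89.28 km. ✓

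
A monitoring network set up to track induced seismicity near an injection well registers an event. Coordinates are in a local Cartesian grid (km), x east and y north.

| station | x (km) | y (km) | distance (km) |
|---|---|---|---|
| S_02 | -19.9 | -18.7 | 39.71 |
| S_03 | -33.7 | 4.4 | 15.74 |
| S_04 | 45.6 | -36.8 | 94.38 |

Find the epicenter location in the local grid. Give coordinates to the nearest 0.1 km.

(-30.0, 19.7)

Circle about each station: (x + 19.9)² + (y + 18.7)² = 39.71²; (x + 33.7)² + (y − 4.4)² = 15.74²; (x − 45.6)² + (y + 36.8)² = 94.38².
Subtracting pairs of circle equations eliminates x²+y² and gives linear equations (the radical axes):
-27.6 x + 46.2 y = 1738.49
131.0 x − 36.2 y = -4642.80
Solving the 2×2 system: x ≈ -30.0, y ≈ 19.7 km.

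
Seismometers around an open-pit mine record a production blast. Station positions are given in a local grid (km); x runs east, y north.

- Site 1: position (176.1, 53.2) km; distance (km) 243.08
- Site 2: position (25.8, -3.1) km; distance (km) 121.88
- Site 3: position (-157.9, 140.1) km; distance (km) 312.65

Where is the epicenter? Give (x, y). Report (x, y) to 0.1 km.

(9.6, -123.9)

Circle about each station: (x − 176.1)² + (y − 53.2)² = 243.08²; (x − 25.8)² + (y + 3.1)² = 121.88²; (x + 157.9)² + (y − 140.1)² = 312.65².
Subtracting the Site 1 equation from the Site 2 and Site 3 equations removes the quadratic terms:
-300.6 x − 112.6 y = 11066.95
-668.0 x + 173.8 y = -27943.17
Solving the 2×2 system: x ≈ 9.6, y ≈ -123.9 km.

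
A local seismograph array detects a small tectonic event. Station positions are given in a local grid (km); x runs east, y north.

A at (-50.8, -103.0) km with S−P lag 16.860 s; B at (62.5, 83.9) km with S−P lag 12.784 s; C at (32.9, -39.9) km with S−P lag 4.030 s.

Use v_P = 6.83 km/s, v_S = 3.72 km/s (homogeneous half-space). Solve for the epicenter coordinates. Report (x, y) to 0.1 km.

x ≈ 59.5 km, y ≈ -20.5 km

Distance from S−P lag: d = Δt · v_P v_S / (v_P − v_S) = Δt · (6.83·3.72)/(6.83−3.72) ≈ 8.1696·Δt.
So d_A = 137.74, d_B = 104.44, d_C = 32.92 km.
Circle about each station: (x + 50.8)² + (y + 103.0)² = 137.74²; (x − 62.5)² + (y − 83.9)² = 104.44²; (x − 32.9)² + (y + 39.9)² = 32.92².
Subtracting the A equation from the B and C equations removes the quadratic terms:
226.6 x + 373.8 y = 5820.41
167.4 x + 126.2 y = 7373.36
Solving the 2×2 system: x ≈ 59.5, y ≈ -20.5 km.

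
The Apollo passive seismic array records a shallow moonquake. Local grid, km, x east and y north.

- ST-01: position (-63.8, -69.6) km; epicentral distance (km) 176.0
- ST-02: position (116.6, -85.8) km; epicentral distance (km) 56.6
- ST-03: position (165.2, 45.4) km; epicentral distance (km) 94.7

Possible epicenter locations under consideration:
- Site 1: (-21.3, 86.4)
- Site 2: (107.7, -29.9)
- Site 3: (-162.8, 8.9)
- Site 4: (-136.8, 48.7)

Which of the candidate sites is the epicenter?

Site 2

For each candidate, compare |candidate − station| to the reported distance:
Site 1: residuals ST-01 14.3, ST-02 164.0, ST-03 96.3 → max 164.0 km
Site 2: residuals ST-01 0.0, ST-02 0.0, ST-03 0.0 → max 0.0 km
Site 3: residuals ST-01 49.7, ST-02 238.4, ST-03 235.3 → max 238.4 km
Site 4: residuals ST-01 37.0, ST-02 230.3, ST-03 207.3 → max 230.3 km
Only Site 2 has all residuals ≈ 0.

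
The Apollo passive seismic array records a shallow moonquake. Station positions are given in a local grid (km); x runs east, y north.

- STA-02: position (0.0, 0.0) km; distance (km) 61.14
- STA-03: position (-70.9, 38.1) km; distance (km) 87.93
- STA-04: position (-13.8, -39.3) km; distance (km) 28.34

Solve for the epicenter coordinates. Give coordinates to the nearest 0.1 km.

x ≈ -41.6 km, y ≈ -44.8 km

Circle about each station: x² + y² = 61.14²; (x + 70.9)² + (y − 38.1)² = 87.93²; (x + 13.8)² + (y + 39.3)² = 28.34².
Subtracting pairs of circle equations eliminates x²+y² and gives linear equations (the radical axes):
-141.8 x + 76.2 y = 2484.83
-27.6 x − 78.6 y = 4669.87
Solving the 2×2 system: x ≈ -41.6, y ≈ -44.8 km.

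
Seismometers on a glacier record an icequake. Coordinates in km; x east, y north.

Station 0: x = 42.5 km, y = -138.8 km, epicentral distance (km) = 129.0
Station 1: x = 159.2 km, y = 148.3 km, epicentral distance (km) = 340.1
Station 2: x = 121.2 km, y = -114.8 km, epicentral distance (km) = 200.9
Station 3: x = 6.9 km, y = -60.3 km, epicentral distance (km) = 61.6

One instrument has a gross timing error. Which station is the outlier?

Station 3

Solve using three stations at a time. Using Station 0, Station 1, Station 2 (subtract circle equations pairwise → linear system) gives (x, y) ≈ (-78.6, -94.8).
Distances from that point to each station vs reported:
  Station 0: calculated 128.9 vs reported 129.0 → residual 0.1 km
  Station 1: calculated 340.1 vs reported 340.1 → residual 0.0 km
  Station 2: calculated 200.8 vs reported 200.9 → residual 0.1 km
  Station 3: calculated 92.2 vs reported 61.6 → residual 30.6 km
Station 0, Station 1, Station 2 are mutually consistent (residuals ≈ 0); Station 3 is off by 30.6 km.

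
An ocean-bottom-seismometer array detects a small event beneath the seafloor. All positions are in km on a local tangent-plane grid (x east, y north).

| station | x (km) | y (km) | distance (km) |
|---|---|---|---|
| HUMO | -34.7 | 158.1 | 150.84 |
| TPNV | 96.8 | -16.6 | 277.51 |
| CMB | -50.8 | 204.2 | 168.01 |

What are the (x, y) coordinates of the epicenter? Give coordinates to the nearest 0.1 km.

-163.5 km east, 79.6 km north

Circle about each station: (x + 34.7)² + (y − 158.1)² = 150.84²; (x − 96.8)² + (y + 16.6)² = 277.51²; (x + 50.8)² + (y − 204.2)² = 168.01².
Subtracting pairs of circle equations eliminates x²+y² and gives linear equations (the radical axes):
263.0 x − 349.4 y = -70812.99
-32.2 x + 92.2 y = 12603.93
Solving the 2×2 system: x ≈ -163.5, y ≈ 79.6 km.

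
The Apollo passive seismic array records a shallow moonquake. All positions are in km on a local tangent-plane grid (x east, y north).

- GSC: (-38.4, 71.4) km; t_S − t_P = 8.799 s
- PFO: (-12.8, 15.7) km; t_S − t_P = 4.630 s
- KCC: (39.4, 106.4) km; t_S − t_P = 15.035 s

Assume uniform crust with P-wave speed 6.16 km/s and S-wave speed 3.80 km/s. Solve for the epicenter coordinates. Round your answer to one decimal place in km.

(-46.5, -15.5)

Distance from S−P lag: d = Δt · v_P v_S / (v_P − v_S) = Δt · (6.16·3.80)/(6.16−3.80) ≈ 9.9186·Δt.
So d_GSC = 87.27, d_PFO = 45.92, d_KCC = 149.13 km.
Circle about each station: (x + 38.4)² + (y − 71.4)² = 87.27²; (x + 12.8)² + (y − 15.7)² = 45.92²; (x − 39.4)² + (y − 106.4)² = 149.13².
Subtracting the GSC equation from the PFO and KCC equations removes the quadratic terms:
51.2 x − 111.4 y = -654.78
155.6 x + 70.0 y = -8322.90
Solving the 2×2 system: x ≈ -46.5, y ≈ -15.5 km.
Check against GSC (with the unrounded x, y): √((x + 38.4)²+(y − 71.4)²) = 87.28 ≈ 87.27 km. ✓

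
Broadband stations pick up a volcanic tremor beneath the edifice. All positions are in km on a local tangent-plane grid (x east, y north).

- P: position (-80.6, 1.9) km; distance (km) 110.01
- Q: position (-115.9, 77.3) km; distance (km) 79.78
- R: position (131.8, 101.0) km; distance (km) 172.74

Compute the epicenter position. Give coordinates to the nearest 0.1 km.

x ≈ -40.9 km, y ≈ 104.5 km

Circle about each station: (x + 80.6)² + (y − 1.9)² = 110.01²; (x + 115.9)² + (y − 77.3)² = 79.78²; (x − 131.8)² + (y − 101.0)² = 172.74².
Subtracting the P equation from the Q and R equations removes the quadratic terms:
-70.6 x + 150.8 y = 18645.48
424.8 x + 198.2 y = 3335.36
Solving the 2×2 system: x ≈ -40.9, y ≈ 104.5 km.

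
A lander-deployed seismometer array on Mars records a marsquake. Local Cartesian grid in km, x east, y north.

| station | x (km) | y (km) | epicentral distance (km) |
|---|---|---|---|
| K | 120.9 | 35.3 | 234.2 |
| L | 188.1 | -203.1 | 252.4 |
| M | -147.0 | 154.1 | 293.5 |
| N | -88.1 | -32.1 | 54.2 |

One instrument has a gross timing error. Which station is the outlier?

Solve using three stations at a time. Using K, L, M (subtract circle equations pairwise → linear system) gives (x, y) ≈ (-51.3, -123.3).
Distances from that point to each station vs reported:
  K: calculated 234.2 vs reported 234.2 → residual 0.0 km
  L: calculated 252.4 vs reported 252.4 → residual 0.0 km
  M: calculated 293.5 vs reported 293.5 → residual 0.0 km
  N: calculated 98.4 vs reported 54.2 → residual 44.2 km
K, L, M are mutually consistent (residuals ≈ 0); N is off by 44.2 km.

N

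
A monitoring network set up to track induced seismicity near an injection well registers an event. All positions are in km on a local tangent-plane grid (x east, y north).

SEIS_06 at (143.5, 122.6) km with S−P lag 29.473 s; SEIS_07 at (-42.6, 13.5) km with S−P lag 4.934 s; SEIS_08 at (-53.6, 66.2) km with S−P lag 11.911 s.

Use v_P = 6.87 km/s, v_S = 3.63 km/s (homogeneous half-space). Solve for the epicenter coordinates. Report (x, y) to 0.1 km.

x ≈ -30.8 km, y ≈ -22.6 km

Distance from S−P lag: d = Δt · v_P v_S / (v_P − v_S) = Δt · (6.87·3.63)/(6.87−3.63) ≈ 7.6969·Δt.
So d_SEIS_06 = 226.85, d_SEIS_07 = 37.98, d_SEIS_08 = 91.68 km.
Circle about each station: (x − 143.5)² + (y − 122.6)² = 226.85²; (x + 42.6)² + (y − 13.5)² = 37.98²; (x + 53.6)² + (y − 66.2)² = 91.68².
Subtracting pairs of circle equations eliminates x²+y² and gives linear equations (the radical axes):
-372.2 x − 218.2 y = 16392.44
-394.2 x − 112.8 y = 14688.09
Solving the 2×2 system: x ≈ -30.8, y ≈ -22.6 km.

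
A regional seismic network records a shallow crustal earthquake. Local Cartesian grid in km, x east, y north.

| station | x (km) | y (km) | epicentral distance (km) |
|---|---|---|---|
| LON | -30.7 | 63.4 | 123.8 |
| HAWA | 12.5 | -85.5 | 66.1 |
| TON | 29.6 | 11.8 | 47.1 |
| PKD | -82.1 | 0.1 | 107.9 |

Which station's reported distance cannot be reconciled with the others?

PKD

Solve using three stations at a time. Using LON, HAWA, TON (subtract circle equations pairwise → linear system) gives (x, y) ≈ (49.6, -30.8).
Distances from that point to each station vs reported:
  LON: calculated 123.8 vs reported 123.8 → residual 0.0 km
  HAWA: calculated 66.1 vs reported 66.1 → residual 0.0 km
  TON: calculated 47.1 vs reported 47.1 → residual 0.0 km
  PKD: calculated 135.3 vs reported 107.9 → residual 27.4 km
LON, HAWA, TON are mutually consistent (residuals ≈ 0); PKD is off by 27.4 km.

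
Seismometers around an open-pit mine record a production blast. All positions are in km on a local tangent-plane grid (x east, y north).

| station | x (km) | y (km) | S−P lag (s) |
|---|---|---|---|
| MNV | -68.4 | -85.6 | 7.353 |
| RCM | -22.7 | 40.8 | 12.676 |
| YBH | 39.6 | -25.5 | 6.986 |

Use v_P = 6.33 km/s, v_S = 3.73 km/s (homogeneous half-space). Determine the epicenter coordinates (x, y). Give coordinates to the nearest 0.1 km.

x ≈ -2.9 km, y ≈ -72.6 km

Distance from S−P lag: d = Δt · v_P v_S / (v_P − v_S) = Δt · (6.33·3.73)/(6.33−3.73) ≈ 9.0811·Δt.
So d_MNV = 66.77, d_RCM = 115.11, d_YBH = 63.44 km.
Circle about each station: (x + 68.4)² + (y + 85.6)² = 66.77²; (x + 22.7)² + (y − 40.8)² = 115.11²; (x − 39.6)² + (y + 25.5)² = 63.44².
Subtracting the MNV equation from the RCM and YBH equations removes the quadratic terms:
91.4 x + 252.8 y = -18618.07
216.0 x + 120.2 y = -9353.91
Solving the 2×2 system: x ≈ -2.9, y ≈ -72.6 km.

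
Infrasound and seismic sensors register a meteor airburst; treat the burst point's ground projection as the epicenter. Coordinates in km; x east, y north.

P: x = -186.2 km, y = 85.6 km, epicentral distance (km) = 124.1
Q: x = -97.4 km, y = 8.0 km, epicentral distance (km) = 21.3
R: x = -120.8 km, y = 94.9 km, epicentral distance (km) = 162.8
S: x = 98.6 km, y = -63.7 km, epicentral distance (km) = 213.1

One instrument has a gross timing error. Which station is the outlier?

R

Solve using three stations at a time. Using P, Q, S (subtract circle equations pairwise → linear system) gives (x, y) ≈ (-107.8, -10.6).
Distances from that point to each station vs reported:
  P: calculated 124.1 vs reported 124.1 → residual 0.0 km
  Q: calculated 21.3 vs reported 21.3 → residual 0.0 km
  R: calculated 106.3 vs reported 162.8 → residual 56.5 km
  S: calculated 213.1 vs reported 213.1 → residual 0.0 km
P, Q, S are mutually consistent (residuals ≈ 0); R is off by 56.5 km.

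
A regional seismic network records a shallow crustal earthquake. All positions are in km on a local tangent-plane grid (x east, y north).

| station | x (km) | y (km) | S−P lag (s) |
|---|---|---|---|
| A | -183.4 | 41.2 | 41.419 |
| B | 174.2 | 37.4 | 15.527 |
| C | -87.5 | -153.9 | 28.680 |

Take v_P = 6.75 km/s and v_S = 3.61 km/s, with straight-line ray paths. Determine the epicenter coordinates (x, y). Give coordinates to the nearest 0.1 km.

118.4 km east, -69.4 km north

Distance from S−P lag: d = Δt · v_P v_S / (v_P − v_S) = Δt · (6.75·3.61)/(6.75−3.61) ≈ 7.7604·Δt.
So d_A = 321.43, d_B = 120.49, d_C = 222.57 km.
Circle about each station: (x + 183.4)² + (y − 41.2)² = 321.43²; (x − 174.2)² + (y − 37.4)² = 120.49²; (x + 87.5)² + (y + 153.9)² = 222.57².
Subtracting pairs of circle equations eliminates x²+y² and gives linear equations (the radical axes):
715.2 x − 7.6 y = 85210.80
191.8 x − 390.2 y = 49788.30
Solving the 2×2 system: x ≈ 118.4, y ≈ -69.4 km.
Check against A (with the unrounded x, y): √((x + 183.4)²+(y − 41.2)²) = 321.43 ≈ 321.43 km. ✓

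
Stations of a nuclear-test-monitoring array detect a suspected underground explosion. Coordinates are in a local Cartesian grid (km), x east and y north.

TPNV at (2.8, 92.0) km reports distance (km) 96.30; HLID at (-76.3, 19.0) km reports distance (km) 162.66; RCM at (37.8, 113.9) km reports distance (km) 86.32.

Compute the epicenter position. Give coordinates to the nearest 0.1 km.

Circle about each station: (x − 2.8)² + (y − 92.0)² = 96.30²; (x + 76.3)² + (y − 19.0)² = 162.66²; (x − 37.8)² + (y − 113.9)² = 86.32².
Subtracting the TPNV equation from the HLID and RCM equations removes the quadratic terms:
-158.2 x − 146.0 y = -19473.74
70.0 x + 43.8 y = 7752.76
Solving the 2×2 system: x ≈ 84.8, y ≈ 41.5 km.

84.8 km east, 41.5 km north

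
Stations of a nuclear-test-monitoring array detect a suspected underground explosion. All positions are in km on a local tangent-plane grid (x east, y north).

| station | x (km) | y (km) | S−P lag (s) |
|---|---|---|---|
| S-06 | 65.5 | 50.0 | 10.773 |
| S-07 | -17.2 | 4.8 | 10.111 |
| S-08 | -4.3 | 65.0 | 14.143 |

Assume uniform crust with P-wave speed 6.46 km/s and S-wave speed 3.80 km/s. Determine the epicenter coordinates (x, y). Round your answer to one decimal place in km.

(58.9, -49.2)

Distance from S−P lag: d = Δt · v_P v_S / (v_P − v_S) = Δt · (6.46·3.80)/(6.46−3.80) ≈ 9.2286·Δt.
So d_S-06 = 99.42, d_S-07 = 93.31, d_S-08 = 130.52 km.
Circle about each station: (x − 65.5)² + (y − 50.0)² = 99.42²; (x + 17.2)² + (y − 4.8)² = 93.31²; (x + 4.3)² + (y − 65.0)² = 130.52².
Subtracting pairs of circle equations eliminates x²+y² and gives linear equations (the radical axes):
-165.4 x − 90.4 y = -5293.79
-139.6 x + 30.0 y = -9697.89
Solving the 2×2 system: x ≈ 58.9, y ≈ -49.2 km.
Check against S-06 (with the unrounded x, y): √((x − 65.5)²+(y − 50.0)²) = 99.42 ≈ 99.42 km. ✓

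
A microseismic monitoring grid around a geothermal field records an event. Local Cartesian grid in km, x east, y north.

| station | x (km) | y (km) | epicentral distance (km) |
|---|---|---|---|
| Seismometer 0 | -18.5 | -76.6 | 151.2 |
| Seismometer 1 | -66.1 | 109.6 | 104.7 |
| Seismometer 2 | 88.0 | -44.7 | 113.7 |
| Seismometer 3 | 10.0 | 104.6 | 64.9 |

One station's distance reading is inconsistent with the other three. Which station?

Solve using three stations at a time. Using Seismometer 1, Seismometer 2, Seismometer 3 (subtract circle equations pairwise → linear system) gives (x, y) ≈ (11.9, 39.7).
Distances from that point to each station vs reported:
  Seismometer 0: calculated 120.2 vs reported 151.2 → residual 31.0 km
  Seismometer 1: calculated 104.7 vs reported 104.7 → residual 0.0 km
  Seismometer 2: calculated 113.7 vs reported 113.7 → residual 0.0 km
  Seismometer 3: calculated 64.9 vs reported 64.9 → residual 0.0 km
Seismometer 1, Seismometer 2, Seismometer 3 are mutually consistent (residuals ≈ 0); Seismometer 0 is off by 31.0 km.

Seismometer 0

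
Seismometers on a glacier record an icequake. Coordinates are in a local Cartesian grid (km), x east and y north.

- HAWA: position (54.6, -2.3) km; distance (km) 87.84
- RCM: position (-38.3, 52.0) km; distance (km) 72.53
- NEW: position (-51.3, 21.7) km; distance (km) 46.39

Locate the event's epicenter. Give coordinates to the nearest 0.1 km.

Circle about each station: (x − 54.6)² + (y + 2.3)² = 87.84²; (x + 38.3)² + (y − 52.0)² = 72.53²; (x + 51.3)² + (y − 21.7)² = 46.39².
Subtracting the HAWA equation from the RCM and NEW equations removes the quadratic terms:
-185.8 x + 108.6 y = 3639.70
-211.8 x + 48.0 y = 5679.96
Solving the 2×2 system: x ≈ -31.4, y ≈ -20.2 km.
Check against HAWA (with the unrounded x, y): √((x − 54.6)²+(y + 2.3)²) = 87.84 ≈ 87.84 km. ✓

(-31.4, -20.2)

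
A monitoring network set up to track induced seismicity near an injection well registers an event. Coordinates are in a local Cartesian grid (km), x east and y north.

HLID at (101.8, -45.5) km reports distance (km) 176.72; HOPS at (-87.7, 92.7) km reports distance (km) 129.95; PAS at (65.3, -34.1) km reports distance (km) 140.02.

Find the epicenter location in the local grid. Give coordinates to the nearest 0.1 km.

Circle about each station: (x − 101.8)² + (y + 45.5)² = 176.72²; (x + 87.7)² + (y − 92.7)² = 129.95²; (x − 65.3)² + (y + 34.1)² = 140.02².
Subtracting the HLID equation from the HOPS and PAS equations removes the quadratic terms:
-379.0 x + 276.4 y = 18194.05
-73.0 x + 22.8 y = 4617.77
Solving the 2×2 system: x ≈ -74.7, y ≈ -36.6 km.

(-74.7, -36.6)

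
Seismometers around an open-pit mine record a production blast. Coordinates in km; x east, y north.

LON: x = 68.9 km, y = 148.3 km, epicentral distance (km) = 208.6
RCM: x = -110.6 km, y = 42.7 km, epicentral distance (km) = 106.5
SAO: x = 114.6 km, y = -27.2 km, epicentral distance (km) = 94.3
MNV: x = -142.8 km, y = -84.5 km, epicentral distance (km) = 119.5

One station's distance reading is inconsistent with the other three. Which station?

SAO

Solve using three stations at a time. Using LON, RCM, MNV (subtract circle equations pairwise → linear system) gives (x, y) ≈ (-35.1, -32.5).
Distances from that point to each station vs reported:
  LON: calculated 208.6 vs reported 208.6 → residual 0.0 km
  RCM: calculated 106.5 vs reported 106.5 → residual 0.0 km
  SAO: calculated 149.8 vs reported 94.3 → residual 55.5 km
  MNV: calculated 119.5 vs reported 119.5 → residual 0.0 km
LON, RCM, MNV are mutually consistent (residuals ≈ 0); SAO is off by 55.5 km.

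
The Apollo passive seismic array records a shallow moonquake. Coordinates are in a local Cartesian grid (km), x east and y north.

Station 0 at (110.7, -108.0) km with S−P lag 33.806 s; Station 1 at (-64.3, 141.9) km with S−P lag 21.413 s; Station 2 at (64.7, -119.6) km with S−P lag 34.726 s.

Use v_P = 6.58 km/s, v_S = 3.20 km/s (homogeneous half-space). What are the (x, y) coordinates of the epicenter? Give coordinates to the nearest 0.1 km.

61.2 km east, 96.7 km north

Distance from S−P lag: d = Δt · v_P v_S / (v_P − v_S) = Δt · (6.58·3.20)/(6.58−3.20) ≈ 6.2296·Δt.
So d_Station 0 = 210.60, d_Station 1 = 133.39, d_Station 2 = 216.33 km.
Circle about each station: (x − 110.7)² + (y + 108.0)² = 210.60²; (x + 64.3)² + (y − 141.9)² = 133.39²; (x − 64.7)² + (y + 119.6)² = 216.33².
Subtracting the Station 0 equation from the Station 1 and Station 2 equations removes the quadratic terms:
-350.0 x + 499.8 y = 26911.08
-92.0 x − 23.2 y = -7874.55
Solving the 2×2 system: x ≈ 61.2, y ≈ 96.7 km.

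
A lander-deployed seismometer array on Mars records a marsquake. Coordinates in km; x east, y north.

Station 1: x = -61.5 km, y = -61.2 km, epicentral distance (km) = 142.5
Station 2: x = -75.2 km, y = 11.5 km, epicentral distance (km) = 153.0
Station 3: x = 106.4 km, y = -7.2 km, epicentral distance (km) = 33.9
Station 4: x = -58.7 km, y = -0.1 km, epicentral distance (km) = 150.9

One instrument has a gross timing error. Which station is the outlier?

Station 4

Solve using three stations at a time. Using Station 1, Station 2, Station 3 (subtract circle equations pairwise → linear system) gives (x, y) ≈ (74.7, -19.2).
Distances from that point to each station vs reported:
  Station 1: calculated 142.5 vs reported 142.5 → residual 0.0 km
  Station 2: calculated 153.0 vs reported 153.0 → residual 0.0 km
  Station 3: calculated 33.9 vs reported 33.9 → residual 0.0 km
  Station 4: calculated 134.8 vs reported 150.9 → residual 16.1 km
Station 1, Station 2, Station 3 are mutually consistent (residuals ≈ 0); Station 4 is off by 16.1 km.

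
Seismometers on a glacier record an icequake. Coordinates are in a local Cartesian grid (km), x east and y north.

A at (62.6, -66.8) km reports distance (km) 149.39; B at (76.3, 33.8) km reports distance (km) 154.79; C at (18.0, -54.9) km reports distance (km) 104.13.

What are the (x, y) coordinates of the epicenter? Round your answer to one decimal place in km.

Circle about each station: (x − 62.6)² + (y + 66.8)² = 149.39²; (x − 76.3)² + (y − 33.8)² = 154.79²; (x − 18.0)² + (y + 54.9)² = 104.13².
Subtracting pairs of circle equations eliminates x²+y² and gives linear equations (the radical axes):
27.4 x + 201.2 y = -3059.44
-89.2 x + 23.8 y = 6431.33
Solving the 2×2 system: x ≈ -73.5, y ≈ -5.2 km.

(-73.5, -5.2)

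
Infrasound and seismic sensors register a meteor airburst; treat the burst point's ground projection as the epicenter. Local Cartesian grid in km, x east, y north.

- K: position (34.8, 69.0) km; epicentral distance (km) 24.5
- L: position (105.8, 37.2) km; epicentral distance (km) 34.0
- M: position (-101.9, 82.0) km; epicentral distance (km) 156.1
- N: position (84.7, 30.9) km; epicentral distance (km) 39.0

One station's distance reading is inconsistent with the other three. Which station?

L

Solve using three stations at a time. Using K, M, N (subtract circle equations pairwise → linear system) gives (x, y) ≈ (51.0, 50.6).
Distances from that point to each station vs reported:
  K: calculated 24.5 vs reported 24.5 → residual 0.0 km
  L: calculated 56.4 vs reported 34.0 → residual 22.4 km
  M: calculated 156.1 vs reported 156.1 → residual 0.0 km
  N: calculated 39.0 vs reported 39.0 → residual 0.0 km
K, M, N are mutually consistent (residuals ≈ 0); L is off by 22.4 km.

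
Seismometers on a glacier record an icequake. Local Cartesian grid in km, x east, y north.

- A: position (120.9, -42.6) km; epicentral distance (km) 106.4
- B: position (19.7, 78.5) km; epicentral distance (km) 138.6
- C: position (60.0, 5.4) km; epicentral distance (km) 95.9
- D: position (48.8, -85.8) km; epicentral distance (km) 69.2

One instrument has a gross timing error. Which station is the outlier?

Solve using three stations at a time. Using B, C, D (subtract circle equations pairwise → linear system) gives (x, y) ≈ (-13.6, -56.0).
Distances from that point to each station vs reported:
  A: calculated 135.2 vs reported 106.4 → residual 28.8 km
  B: calculated 138.6 vs reported 138.6 → residual 0.0 km
  C: calculated 95.9 vs reported 95.9 → residual 0.0 km
  D: calculated 69.2 vs reported 69.2 → residual 0.0 km
B, C, D are mutually consistent (residuals ≈ 0); A is off by 28.8 km.

A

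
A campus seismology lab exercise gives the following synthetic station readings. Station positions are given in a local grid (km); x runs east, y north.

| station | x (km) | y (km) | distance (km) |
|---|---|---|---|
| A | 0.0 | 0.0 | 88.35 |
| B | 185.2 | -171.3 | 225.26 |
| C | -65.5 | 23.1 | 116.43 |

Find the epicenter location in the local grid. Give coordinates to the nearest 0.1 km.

Circle about each station: x² + y² = 88.35²; (x − 185.2)² + (y + 171.3)² = 225.26²; (x + 65.5)² + (y − 23.1)² = 116.43².
Subtracting the A equation from the B and C equations removes the quadratic terms:
370.4 x − 342.6 y = 20706.38
-131.0 x + 46.2 y = -926.36
Solving the 2×2 system: x ≈ -23.0, y ≈ -85.3 km.

(-23.0, -85.3)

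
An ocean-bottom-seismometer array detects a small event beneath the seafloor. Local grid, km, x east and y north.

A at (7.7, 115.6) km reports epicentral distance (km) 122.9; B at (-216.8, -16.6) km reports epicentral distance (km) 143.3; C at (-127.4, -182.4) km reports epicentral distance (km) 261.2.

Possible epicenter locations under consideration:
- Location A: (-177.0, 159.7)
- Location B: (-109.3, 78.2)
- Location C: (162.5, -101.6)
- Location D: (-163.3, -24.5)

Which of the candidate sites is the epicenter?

Location B

For each candidate, compare |candidate − station| to the reported distance:
Location A: residuals A 67.0, B 37.4, C 84.5 → max 84.5 km
Location B: residuals A 0.1, B 0.0, C 0.0 → max 0.1 km
Location C: residuals A 143.8, B 245.4, C 39.7 → max 245.4 km
Location D: residuals A 98.2, B 89.2, C 99.3 → max 99.3 km
Only Location B has all residuals ≈ 0.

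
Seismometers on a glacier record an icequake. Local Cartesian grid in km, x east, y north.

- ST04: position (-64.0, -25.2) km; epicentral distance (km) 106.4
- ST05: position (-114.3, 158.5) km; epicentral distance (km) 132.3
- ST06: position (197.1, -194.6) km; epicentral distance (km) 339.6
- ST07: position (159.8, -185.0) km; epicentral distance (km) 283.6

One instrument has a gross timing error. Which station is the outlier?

ST07

Solve using three stations at a time. Using ST04, ST05, ST06 (subtract circle equations pairwise → linear system) gives (x, y) ≈ (-16.0, 69.9).
Distances from that point to each station vs reported:
  ST04: calculated 106.5 vs reported 106.4 → residual 0.1 km
  ST05: calculated 132.4 vs reported 132.3 → residual 0.1 km
  ST06: calculated 339.6 vs reported 339.6 → residual 0.0 km
  ST07: calculated 309.6 vs reported 283.6 → residual 26.0 km
ST04, ST05, ST06 are mutually consistent (residuals ≈ 0); ST07 is off by 26.0 km.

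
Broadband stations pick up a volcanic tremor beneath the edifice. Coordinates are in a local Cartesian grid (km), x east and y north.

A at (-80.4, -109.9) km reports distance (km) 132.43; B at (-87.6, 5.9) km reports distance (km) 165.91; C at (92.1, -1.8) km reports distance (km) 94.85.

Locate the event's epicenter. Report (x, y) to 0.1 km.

(50.0, -86.8)

Circle about each station: (x + 80.4)² + (y + 109.9)² = 132.43²; (x + 87.6)² + (y − 5.9)² = 165.91²; (x − 92.1)² + (y + 1.8)² = 94.85².
Subtracting pairs of circle equations eliminates x²+y² and gives linear equations (the radical axes):
-14.4 x + 231.6 y = -20822.02
345.0 x + 216.2 y = -1515.34
Solving the 2×2 system: x ≈ 50.0, y ≈ -86.8 km.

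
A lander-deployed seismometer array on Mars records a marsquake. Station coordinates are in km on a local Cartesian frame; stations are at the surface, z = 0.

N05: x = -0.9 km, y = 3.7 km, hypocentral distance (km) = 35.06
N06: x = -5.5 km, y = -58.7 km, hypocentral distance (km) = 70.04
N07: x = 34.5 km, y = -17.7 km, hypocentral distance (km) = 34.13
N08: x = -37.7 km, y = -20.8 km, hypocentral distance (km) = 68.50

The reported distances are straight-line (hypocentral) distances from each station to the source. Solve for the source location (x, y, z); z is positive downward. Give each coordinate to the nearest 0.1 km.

x ≈ 22.0 km, y ≈ 0.1 km, depth ≈ 26.3 km

Each station gives a sphere (x−x_i)² + (y−y_i)² + z² = d_i² (stations at z=0).
Subtracting the N05 sphere from N06 and N07: z² cancels, leaving linear equations in x and y:
-9.2 x − 124.8 y = -214.96
70.8 x − 42.8 y = 1553.39
Solving: x ≈ 22.001, y ≈ 0.101 km (keep extra digits for the depth step; rounded: 22.0, 0.1).
Then from the N05 sphere: z² = 35.06² − (x + 0.9)² − (y − 3.7)² with x = 22.001, y = 0.101, so z ≈ 26.302 ≈ 26.3 km.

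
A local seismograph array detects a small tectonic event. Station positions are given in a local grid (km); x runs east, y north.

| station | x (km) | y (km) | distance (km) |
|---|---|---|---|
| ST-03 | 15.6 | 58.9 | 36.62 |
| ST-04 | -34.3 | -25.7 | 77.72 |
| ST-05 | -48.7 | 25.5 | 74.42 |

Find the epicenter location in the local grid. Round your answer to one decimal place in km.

Circle about each station: (x − 15.6)² + (y − 58.9)² = 36.62²; (x + 34.3)² + (y + 25.7)² = 77.72²; (x + 48.7)² + (y − 25.5)² = 74.42².
Subtracting pairs of circle equations eliminates x²+y² and gives linear equations (the radical axes):
-99.8 x − 169.2 y = -6574.96
-128.6 x − 66.8 y = -4887.94
Solving the 2×2 system: x ≈ 25.7, y ≈ 23.7 km.

x ≈ 25.7 km, y ≈ 23.7 km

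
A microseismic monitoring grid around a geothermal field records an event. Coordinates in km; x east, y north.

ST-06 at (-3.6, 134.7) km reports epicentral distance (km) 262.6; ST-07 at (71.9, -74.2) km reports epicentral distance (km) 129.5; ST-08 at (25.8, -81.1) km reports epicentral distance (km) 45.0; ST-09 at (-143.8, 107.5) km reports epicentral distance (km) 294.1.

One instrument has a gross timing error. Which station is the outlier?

Solve using three stations at a time. Using ST-06, ST-08, ST-09 (subtract circle equations pairwise → linear system) gives (x, y) ≈ (36.5, -124.8).
Distances from that point to each station vs reported:
  ST-06: calculated 262.6 vs reported 262.6 → residual 0.0 km
  ST-07: calculated 61.7 vs reported 129.5 → residual 67.8 km
  ST-08: calculated 45.0 vs reported 45.0 → residual 0.0 km
  ST-09: calculated 294.1 vs reported 294.1 → residual 0.0 km
ST-06, ST-08, ST-09 are mutually consistent (residuals ≈ 0); ST-07 is off by 67.8 km.

ST-07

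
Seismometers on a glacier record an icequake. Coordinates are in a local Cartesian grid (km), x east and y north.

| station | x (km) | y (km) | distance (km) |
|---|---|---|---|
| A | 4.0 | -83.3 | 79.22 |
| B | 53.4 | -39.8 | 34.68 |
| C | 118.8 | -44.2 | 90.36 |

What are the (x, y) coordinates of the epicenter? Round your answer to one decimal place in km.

Circle about each station: (x − 4.0)² + (y + 83.3)² = 79.22²; (x − 53.4)² + (y + 39.8)² = 34.68²; (x − 118.8)² + (y + 44.2)² = 90.36².
Subtracting the A equation from the B and C equations removes the quadratic terms:
98.8 x + 87.0 y = 2553.82
229.6 x + 78.2 y = 7223.07
Solving the 2×2 system: x ≈ 35.0, y ≈ -10.4 km.
Check against A (with the unrounded x, y): √((x − 4.0)²+(y + 83.3)²) = 79.22 ≈ 79.22 km. ✓

x ≈ 35.0 km, y ≈ -10.4 km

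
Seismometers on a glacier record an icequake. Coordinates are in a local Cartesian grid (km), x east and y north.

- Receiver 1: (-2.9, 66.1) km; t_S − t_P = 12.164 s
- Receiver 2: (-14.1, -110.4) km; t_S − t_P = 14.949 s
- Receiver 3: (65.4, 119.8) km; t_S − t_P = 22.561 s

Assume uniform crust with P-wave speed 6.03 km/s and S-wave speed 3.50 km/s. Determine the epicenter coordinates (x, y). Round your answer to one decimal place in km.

Distance from S−P lag: d = Δt · v_P v_S / (v_P − v_S) = Δt · (6.03·3.50)/(6.03−3.50) ≈ 8.3419·Δt.
So d_Receiver 1 = 101.47, d_Receiver 2 = 124.70, d_Receiver 3 = 188.20 km.
Circle about each station: (x + 2.9)² + (y − 66.1)² = 101.47²; (x + 14.1)² + (y + 110.4)² = 124.70²; (x − 65.4)² + (y − 119.8)² = 188.20².
Subtracting the Receiver 1 equation from the Receiver 2 and Receiver 3 equations removes the quadratic terms:
-22.4 x − 353.0 y = 2755.42
136.6 x + 107.4 y = -10871.50
Solving the 2×2 system: x ≈ -77.3, y ≈ -2.9 km.
Check against Receiver 1 (with the unrounded x, y): √((x + 2.9)²+(y − 66.1)²) = 101.48 ≈ 101.47 km. ✓

-77.3 km east, -2.9 km north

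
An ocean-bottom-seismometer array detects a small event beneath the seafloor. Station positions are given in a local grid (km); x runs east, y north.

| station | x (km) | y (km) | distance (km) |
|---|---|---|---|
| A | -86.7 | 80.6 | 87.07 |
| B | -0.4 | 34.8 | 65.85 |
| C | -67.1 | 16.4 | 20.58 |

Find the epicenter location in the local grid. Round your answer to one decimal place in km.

Circle about each station: (x + 86.7)² + (y − 80.6)² = 87.07²; (x + 0.4)² + (y − 34.8)² = 65.85²; (x + 67.1)² + (y − 16.4)² = 20.58².
Subtracting the A equation from the B and C equations removes the quadratic terms:
172.6 x − 91.6 y = -9557.09
39.2 x − 128.4 y = -2084.23
Solving the 2×2 system: x ≈ -55.8, y ≈ -0.8 km.

-55.8 km east, -0.8 km north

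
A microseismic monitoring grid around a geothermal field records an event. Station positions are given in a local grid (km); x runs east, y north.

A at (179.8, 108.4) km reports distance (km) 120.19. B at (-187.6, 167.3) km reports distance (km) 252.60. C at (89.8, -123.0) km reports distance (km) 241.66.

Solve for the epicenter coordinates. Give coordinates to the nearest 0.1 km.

(59.9, 116.8)

Circle about each station: (x − 179.8)² + (y − 108.4)² = 120.19²; (x + 187.6)² + (y − 167.3)² = 252.60²; (x − 89.8)² + (y + 123.0)² = 241.66².
Subtracting pairs of circle equations eliminates x²+y² and gives linear equations (the radical axes):
-734.8 x + 117.8 y = -30256.67
-180.0 x − 462.8 y = -64839.48
Solving the 2×2 system: x ≈ 59.9, y ≈ 116.8 km.
Check against A (with the unrounded x, y): √((x − 179.8)²+(y − 108.4)²) = 120.19 ≈ 120.19 km. ✓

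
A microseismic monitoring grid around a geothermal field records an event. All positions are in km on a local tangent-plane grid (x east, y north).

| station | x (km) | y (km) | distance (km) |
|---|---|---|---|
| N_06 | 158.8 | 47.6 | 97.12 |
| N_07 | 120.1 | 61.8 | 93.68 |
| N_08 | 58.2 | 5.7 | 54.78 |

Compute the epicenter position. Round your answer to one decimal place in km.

Circle about each station: (x − 158.8)² + (y − 47.6)² = 97.12²; (x − 120.1)² + (y − 61.8)² = 93.68²; (x − 58.2)² + (y − 5.7)² = 54.78².
Subtracting the N_06 equation from the N_07 and N_08 equations removes the quadratic terms:
-77.4 x + 28.4 y = -8583.60
-201.2 x − 83.8 y = -17632.02
Solving the 2×2 system: x ≈ 100.0, y ≈ -29.7 km.
Check against N_06 (with the unrounded x, y): √((x − 158.8)²+(y − 47.6)²) = 97.12 ≈ 97.12 km. ✓

(100.0, -29.7)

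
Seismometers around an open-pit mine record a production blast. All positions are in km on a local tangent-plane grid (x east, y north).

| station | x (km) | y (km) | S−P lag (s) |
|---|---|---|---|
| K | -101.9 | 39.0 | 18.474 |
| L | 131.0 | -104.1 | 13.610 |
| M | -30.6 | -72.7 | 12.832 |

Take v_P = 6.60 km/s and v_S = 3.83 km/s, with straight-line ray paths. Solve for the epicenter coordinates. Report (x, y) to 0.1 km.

x ≈ 61.9 km, y ≈ -0.9 km

Distance from S−P lag: d = Δt · v_P v_S / (v_P − v_S) = Δt · (6.60·3.83)/(6.60−3.83) ≈ 9.1256·Δt.
So d_K = 168.59, d_L = 124.20, d_M = 117.10 km.
Circle about each station: (x + 101.9)² + (y − 39.0)² = 168.59²; (x − 131.0)² + (y + 104.1)² = 124.20²; (x + 30.6)² + (y + 72.7)² = 117.10².
Subtracting the K equation from the L and M equations removes the quadratic terms:
465.8 x − 286.2 y = 29090.15
142.6 x − 223.4 y = 9027.22
Solving the 2×2 system: x ≈ 61.9, y ≈ -0.9 km.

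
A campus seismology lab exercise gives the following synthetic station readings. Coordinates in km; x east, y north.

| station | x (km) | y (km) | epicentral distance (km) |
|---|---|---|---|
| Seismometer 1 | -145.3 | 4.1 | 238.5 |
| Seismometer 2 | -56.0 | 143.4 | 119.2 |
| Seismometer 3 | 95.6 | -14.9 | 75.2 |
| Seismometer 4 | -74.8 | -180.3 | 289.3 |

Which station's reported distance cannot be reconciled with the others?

Solve using three stations at a time. Using Seismometer 1, Seismometer 3, Seismometer 4 (subtract circle equations pairwise → linear system) gives (x, y) ≈ (86.6, 59.8).
Distances from that point to each station vs reported:
  Seismometer 1: calculated 238.5 vs reported 238.5 → residual 0.0 km
  Seismometer 2: calculated 165.3 vs reported 119.2 → residual 46.1 km
  Seismometer 3: calculated 75.2 vs reported 75.2 → residual 0.0 km
  Seismometer 4: calculated 289.3 vs reported 289.3 → residual 0.0 km
Seismometer 1, Seismometer 3, Seismometer 4 are mutually consistent (residuals ≈ 0); Seismometer 2 is off by 46.1 km.

Seismometer 2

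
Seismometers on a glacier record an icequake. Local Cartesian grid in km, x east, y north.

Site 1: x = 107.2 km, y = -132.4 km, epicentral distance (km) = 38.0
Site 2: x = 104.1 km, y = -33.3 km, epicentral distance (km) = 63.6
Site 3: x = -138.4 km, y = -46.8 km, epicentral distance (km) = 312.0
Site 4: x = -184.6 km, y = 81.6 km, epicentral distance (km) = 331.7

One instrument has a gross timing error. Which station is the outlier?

Solve using three stations at a time. Using Site 1, Site 2, Site 4 (subtract circle equations pairwise → linear system) gives (x, y) ≈ (95.4, -96.3).
Distances from that point to each station vs reported:
  Site 1: calculated 38.0 vs reported 38.0 → residual 0.0 km
  Site 2: calculated 63.6 vs reported 63.6 → residual 0.0 km
  Site 3: calculated 238.9 vs reported 312.0 → residual 73.1 km
  Site 4: calculated 331.7 vs reported 331.7 → residual 0.0 km
Site 1, Site 2, Site 4 are mutually consistent (residuals ≈ 0); Site 3 is off by 73.1 km.

Site 3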